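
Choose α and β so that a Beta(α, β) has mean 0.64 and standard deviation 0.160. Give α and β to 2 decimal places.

σ² = 0.160² = 0.025600.
With s = α+β, Var = μ(1−μ)/(s+1), so s+1 = (0.64×0.36)/0.025600 = 9.0000 and s = 8.0000.
α = μs = 5.12, β = (1−μ)s = 2.88.

α = 5.12, β = 2.88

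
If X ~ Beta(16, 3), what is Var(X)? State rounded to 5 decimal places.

0.00665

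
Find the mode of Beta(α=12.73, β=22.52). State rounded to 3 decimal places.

0.353

The density x^(α−1)(1−x)^(β−1) is maximised at (α−1)/(α+β−2) = 11.73/33.25 = 0.353.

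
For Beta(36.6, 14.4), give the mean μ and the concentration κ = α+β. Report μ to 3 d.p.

μ = 0.718, κ = 51.0

κ = α+β = 36.6+14.4 = 51.0; μ = α/κ = 36.6/51.0 = 0.718.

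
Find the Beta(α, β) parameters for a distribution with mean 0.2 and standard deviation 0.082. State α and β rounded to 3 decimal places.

Variance = 0.082² = 0.006724. The moment-matching identity α+β = μ(1−μ)/Var − 1 gives
α+β = 0.16/0.006724 − 1 = 22.7954, so α = μ·22.7954 = 4.559 and β = (1−μ)·22.7954 = 18.236.

α = 4.559, β = 18.236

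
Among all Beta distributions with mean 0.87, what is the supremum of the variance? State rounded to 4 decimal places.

0.1131

Var = μ(1−μ)/(α+β+1), which approaches μ(1−μ) as α+β → 0.
So the supremum is μ(1−μ) = 0.87×0.13 = 0.1131.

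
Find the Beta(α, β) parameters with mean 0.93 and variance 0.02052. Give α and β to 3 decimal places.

Write ν = α+β; then α = μν and Var = μ(1−μ)/(ν+1).
ν = μ(1−μ)/Var − 1 = 0.0651/0.02052 − 1 = 2.1725.
α = 0.93·2.1725 = 2.020, β = 0.07·2.1725 = 0.152.

α = 2.020, β = 0.152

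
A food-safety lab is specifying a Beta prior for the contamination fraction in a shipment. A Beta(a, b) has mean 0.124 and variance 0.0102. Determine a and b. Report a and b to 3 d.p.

a = 1.197, b = 8.453

By moment matching, a+b = μ(1−μ)/σ² − 1 = (0.124·0.876)/0.0102 − 1 = 10.6494 − 1 = 9.6494.
Since a/(a+b) = μ, a = 0.124·9.6494 = 1.197 and b = 0.876·9.6494 = 8.453.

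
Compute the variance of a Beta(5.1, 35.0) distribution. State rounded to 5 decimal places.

0.00270

μ = 5.1/40.1 = 0.127182; Var = μ(1−μ)/(α+β+1) = 0.1110068/41.1 = 0.00270.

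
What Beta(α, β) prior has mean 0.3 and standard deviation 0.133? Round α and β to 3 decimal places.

α = 3.262, β = 7.610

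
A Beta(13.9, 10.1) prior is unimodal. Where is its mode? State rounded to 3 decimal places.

0.586

With α,β > 1, mode = (α−1)/(α+β−2) = 12.9/22.0 = 0.586.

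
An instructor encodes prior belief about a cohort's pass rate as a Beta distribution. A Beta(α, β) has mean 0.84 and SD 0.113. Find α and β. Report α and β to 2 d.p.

α = 8.00, β = 1.52

First σ² = 0.012769. Setting α = μn, β = (1−μ)n with n = α+β,
μ(1−μ)/(n+1) = 0.012769 ⇒ n+1 = 0.1344/0.012769 = 10.5255 ⇒ n = 9.5255.
Hence α = 0.84×9.5255 = 8.00, β = 0.16×9.5255 = 1.52.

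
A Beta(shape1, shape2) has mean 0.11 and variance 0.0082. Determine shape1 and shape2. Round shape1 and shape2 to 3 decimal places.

Write ν = shape1+shape2; then shape1 = μν and Var = μ(1−μ)/(ν+1).
ν = μ(1−μ)/Var − 1 = 0.0979/0.0082 − 1 = 10.9390.
shape1 = 0.11·10.9390 = 1.203, shape2 = 0.89·10.9390 = 9.736.

shape1 = 1.203, shape2 = 9.736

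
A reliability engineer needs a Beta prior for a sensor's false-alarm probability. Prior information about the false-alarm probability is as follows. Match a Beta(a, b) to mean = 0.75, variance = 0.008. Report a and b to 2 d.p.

a = 16.83, b = 5.61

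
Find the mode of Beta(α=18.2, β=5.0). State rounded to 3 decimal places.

With α,β > 1, mode = (α−1)/(α+β−2) = 17.2/21.2 = 0.811.

0.811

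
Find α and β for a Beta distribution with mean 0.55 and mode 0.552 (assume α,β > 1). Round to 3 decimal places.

α = 28.600, β = 23.400

With s = α+β: μ = α/s and mode = (α−1)/(s−2). Eliminating α = μs,
μs − 1 = m(s−2) ⇒ s(μ−m) = 1−2m ⇒ s = -0.104/-0.002 = 52.0000.
So α = μs = 28.600, β = (1−μ)s = 23.400.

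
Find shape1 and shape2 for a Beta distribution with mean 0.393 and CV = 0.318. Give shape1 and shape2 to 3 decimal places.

shape1 = 5.610, shape2 = 8.664

Var = (CV·μ)² = (0.318×0.393)² = 0.015619.
shape1+shape2 = μ(1−μ)/Var − 1 = 0.238551/0.015619 − 1 = 14.2736.
Thus shape1 = 0.393·14.2736 = 5.610 and shape2 = 0.607·14.2736 = 8.664.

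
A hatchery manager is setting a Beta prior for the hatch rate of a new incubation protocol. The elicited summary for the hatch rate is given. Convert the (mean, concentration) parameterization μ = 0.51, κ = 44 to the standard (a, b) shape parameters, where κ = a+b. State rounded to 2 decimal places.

a = 22.44, b = 21.56

Split κ in proportion μ : (1−μ): a = 0.51·44 = 22.44, b = 44 − 22.44 = 21.56.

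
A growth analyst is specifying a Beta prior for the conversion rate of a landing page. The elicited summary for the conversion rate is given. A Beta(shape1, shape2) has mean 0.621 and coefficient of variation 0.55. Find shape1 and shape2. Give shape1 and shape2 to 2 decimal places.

Var = (CV·μ)² = (0.55×0.621)² = 0.116656.
shape1+shape2 = μ(1−μ)/Var − 1 = 0.235359/0.116656 − 1 = 1.0175.
Thus shape1 = 0.621·1.0175 = 0.63 and shape2 = 0.379·1.0175 = 0.39.

shape1 = 0.63, shape2 = 0.39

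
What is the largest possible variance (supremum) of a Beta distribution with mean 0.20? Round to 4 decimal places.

0.1600

Var = μ(1−μ)/(α+β+1), which approaches μ(1−μ) as α+β → 0.
So the supremum is μ(1−μ) = 0.20×0.80 = 0.1600.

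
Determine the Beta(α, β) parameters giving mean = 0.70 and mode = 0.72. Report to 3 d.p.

α = 15.400, β = 6.600

With s = α+β: μ = α/s and mode = (α−1)/(s−2). Eliminating α = μs,
μs − 1 = m(s−2) ⇒ s(μ−m) = 1−2m ⇒ s = -0.44/-0.02 = 22.0000.
So α = μs = 15.400, β = (1−μ)s = 6.600.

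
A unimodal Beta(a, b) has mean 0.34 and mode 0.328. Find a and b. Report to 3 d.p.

a = 9.747, b = 18.920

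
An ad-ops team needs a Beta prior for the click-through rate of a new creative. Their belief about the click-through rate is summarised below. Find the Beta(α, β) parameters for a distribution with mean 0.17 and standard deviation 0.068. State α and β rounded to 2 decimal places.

Variance = 0.068² = 0.004624. The moment-matching identity α+β = μ(1−μ)/Var − 1 gives
α+β = 0.1411/0.004624 − 1 = 29.5147, so α = μ·29.5147 = 5.02 and β = (1−μ)·29.5147 = 24.50.

α = 5.02, β = 24.50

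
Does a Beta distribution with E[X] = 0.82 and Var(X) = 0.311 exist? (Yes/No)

A Beta with mean μ has variance μ(1−μ)/(α+β+1) < μ(1−μ).
Here μ(1−μ) = 0.82×0.18 = 0.1476, and 0.311 ≥ 0.1476.

No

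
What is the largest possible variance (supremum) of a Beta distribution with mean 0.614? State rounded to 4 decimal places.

0.2370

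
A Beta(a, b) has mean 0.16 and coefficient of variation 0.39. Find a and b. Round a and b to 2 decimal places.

Var = (CV·μ)² = (0.39×0.16)² = 0.003894.
a+b = μ(1−μ)/Var − 1 = 0.1344/0.003894 − 1 = 33.5168.
Thus a = 0.16·33.5168 = 5.36 and b = 0.84·33.5168 = 28.15.

a = 5.36, b = 28.15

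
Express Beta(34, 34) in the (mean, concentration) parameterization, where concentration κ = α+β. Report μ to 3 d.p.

κ = α+β = 34+34 = 68; μ = α/κ = 34/68 = 0.500.

μ = 0.500, κ = 68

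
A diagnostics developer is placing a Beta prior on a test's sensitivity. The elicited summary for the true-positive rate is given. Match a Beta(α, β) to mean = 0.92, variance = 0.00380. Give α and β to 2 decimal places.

α = 16.90, β = 1.47

Let s = α+β. The Beta variance is μ(1−μ)/(s+1).
So s+1 = μ(1−μ)/σ² = (0.92×0.08)/0.00380 = 0.0736/0.00380 = 19.3684, giving s = 18.3684.
Then α = μs = 0.92×18.3684 = 16.90 and β = (1−μ)s = 0.08×18.3684 = 1.47.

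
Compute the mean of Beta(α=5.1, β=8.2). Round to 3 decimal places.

E[X] = α/(α+β) = 5.1/13.3 = 0.383.

0.383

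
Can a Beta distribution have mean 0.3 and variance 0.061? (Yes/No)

The Beta variance bound is σ² < μ(1−μ).
Here μ(1−μ) = 0.3×0.7 = 0.21, and 0.061 < 0.21.

Yes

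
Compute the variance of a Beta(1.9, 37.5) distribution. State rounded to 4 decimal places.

0.0011

μ = 1.9/39.4 = 0.048223; Var = μ(1−μ)/(α+β+1) = 0.0458979/40.4 = 0.0011.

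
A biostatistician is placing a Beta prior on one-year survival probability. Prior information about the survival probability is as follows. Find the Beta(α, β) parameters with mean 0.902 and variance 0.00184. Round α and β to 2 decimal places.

By moment matching, α+β = μ(1−μ)/σ² − 1 = (0.902·0.098)/0.00184 − 1 = 48.0413 − 1 = 47.0413.
Since α/(α+β) = μ, α = 0.902·47.0413 = 42.43 and β = 0.098·47.0413 = 4.61.

α = 42.43, β = 4.61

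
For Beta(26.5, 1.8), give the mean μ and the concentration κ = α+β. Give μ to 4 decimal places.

κ = α+β = 26.5+1.8 = 28.3; μ = α/κ = 26.5/28.3 = 0.9364.

μ = 0.9364, κ = 28.3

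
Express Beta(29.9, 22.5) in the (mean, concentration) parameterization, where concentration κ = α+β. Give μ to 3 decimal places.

κ = α+β = 29.9+22.5 = 52.4; μ = α/κ = 29.9/52.4 = 0.571.

μ = 0.571, κ = 52.4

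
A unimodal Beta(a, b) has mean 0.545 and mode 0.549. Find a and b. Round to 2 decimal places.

Let s = a+b. Mean gives a = μs = 0.545s; mode gives (a−1)/(s−2) = 0.549.
Substituting: 0.545s − 1 = 0.549(s−2) = 0.549s − 1.098, so -0.004s = -0.098 and s = 24.5000.
Then a = 0.545×24.5000 = 13.35 and b = s−a = 11.15.

a = 13.35, b = 11.15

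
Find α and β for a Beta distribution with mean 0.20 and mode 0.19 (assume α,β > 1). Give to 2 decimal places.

α = 12.40, β = 49.60

With s = α+β: μ = α/s and mode = (α−1)/(s−2). Eliminating α = μs,
μs − 1 = m(s−2) ⇒ s(μ−m) = 1−2m ⇒ s = 0.62/0.01 = 62.0000.
So α = μs = 12.40, β = (1−μ)s = 49.60.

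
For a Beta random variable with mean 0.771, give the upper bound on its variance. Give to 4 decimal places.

Var = μ(1−μ)/(α+β+1), which approaches μ(1−μ) as α+β → 0.
So the supremum is μ(1−μ) = 0.771×0.229 = 0.1766.

0.1766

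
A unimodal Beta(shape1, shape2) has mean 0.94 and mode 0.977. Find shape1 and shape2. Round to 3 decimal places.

shape1 = 24.237, shape2 = 1.547

Let s = shape1+shape2. Mean gives shape1 = μs = 0.94s; mode gives (shape1−1)/(s−2) = 0.977.
Substituting: 0.94s − 1 = 0.977(s−2) = 0.977s − 1.954, so -0.037s = -0.954 and s = 25.7838.
Then shape1 = 0.94×25.7838 = 24.237 and shape2 = s−shape1 = 1.547.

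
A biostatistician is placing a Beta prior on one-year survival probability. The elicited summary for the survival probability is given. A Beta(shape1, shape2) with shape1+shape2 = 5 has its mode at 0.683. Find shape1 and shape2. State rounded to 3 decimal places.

Mode = (shape1−1)/(κ−2) with κ = shape1+shape2, so shape1−1 = 0.683·3 = 2.049.
shape1 = 3.049; shape2 = κ − shape1 = 1.951.

shape1 = 3.049, shape2 = 1.951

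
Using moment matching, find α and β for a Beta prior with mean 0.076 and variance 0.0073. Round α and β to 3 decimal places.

α = 0.655, β = 7.965

Write ν = α+β; then α = μν and Var = μ(1−μ)/(ν+1).
ν = μ(1−μ)/Var − 1 = 0.070224/0.0073 − 1 = 8.6197.
α = 0.076·8.6197 = 0.655, β = 0.924·8.6197 = 7.965.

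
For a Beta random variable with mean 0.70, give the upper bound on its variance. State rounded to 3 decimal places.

0.210

For fixed mean μ the Beta variance is μ(1−μ)/(α+β+1), increasing as α+β decreases.
Its least upper bound (not attained) is μ(1−μ) = 0.70·0.30 = 0.210.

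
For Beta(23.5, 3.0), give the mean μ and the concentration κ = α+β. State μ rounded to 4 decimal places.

μ = 0.8868, κ = 26.5

κ = α+β = 23.5+3.0 = 26.5; μ = α/κ = 23.5/26.5 = 0.8868.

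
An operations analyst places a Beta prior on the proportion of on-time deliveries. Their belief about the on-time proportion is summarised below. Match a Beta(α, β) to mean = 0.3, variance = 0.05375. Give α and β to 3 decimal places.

α = 0.872, β = 2.035

Write ν = α+β; then α = μν and Var = μ(1−μ)/(ν+1).
ν = μ(1−μ)/Var − 1 = 0.21/0.05375 − 1 = 2.9070.
α = 0.3·2.9070 = 0.872, β = 0.7·2.9070 = 2.035.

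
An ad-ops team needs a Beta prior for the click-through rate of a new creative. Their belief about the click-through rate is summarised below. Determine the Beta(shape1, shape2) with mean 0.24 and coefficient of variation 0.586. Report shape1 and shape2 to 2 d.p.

shape1 = 1.97, shape2 = 6.25

Var = (CV·μ)² = (0.586×0.24)² = 0.019780.
shape1+shape2 = μ(1−μ)/Var − 1 = 0.1824/0.019780 − 1 = 8.2216.
Thus shape1 = 0.24·8.2216 = 1.97 and shape2 = 0.76·8.2216 = 6.25.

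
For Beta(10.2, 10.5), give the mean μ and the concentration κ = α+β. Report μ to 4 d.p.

κ = α+β = 10.2+10.5 = 20.7; μ = α/κ = 10.2/20.7 = 0.4928.

μ = 0.4928, κ = 20.7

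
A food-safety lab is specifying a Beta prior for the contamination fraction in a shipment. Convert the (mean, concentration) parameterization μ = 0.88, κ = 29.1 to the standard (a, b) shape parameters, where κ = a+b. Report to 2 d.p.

a = 25.61, b = 3.49

Split κ in proportion μ : (1−μ): a = 0.88·29.1 = 25.61, b = 29.1 − 25.61 = 3.49.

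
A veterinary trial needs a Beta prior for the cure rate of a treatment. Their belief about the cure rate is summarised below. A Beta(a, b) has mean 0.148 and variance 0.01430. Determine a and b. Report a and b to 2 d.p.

By moment matching, a+b = μ(1−μ)/σ² − 1 = (0.148·0.852)/0.01430 − 1 = 8.8179 − 1 = 7.8179.
Since a/(a+b) = μ, a = 0.148·7.8179 = 1.16 and b = 0.852·7.8179 = 6.66.

a = 1.16, b = 6.66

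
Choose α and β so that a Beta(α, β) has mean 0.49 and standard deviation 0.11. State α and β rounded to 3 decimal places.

α = 9.630, β = 10.023

σ² = 0.11² = 0.0121.
With s = α+β, Var = μ(1−μ)/(s+1), so s+1 = (0.49×0.51)/0.0121 = 20.6529 and s = 19.6529.
α = μs = 9.630, β = (1−μ)s = 10.023.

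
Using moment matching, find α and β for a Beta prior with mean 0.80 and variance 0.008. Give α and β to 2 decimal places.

α = 15.20, β = 3.80

Let s = α+β. The Beta variance is μ(1−μ)/(s+1).
So s+1 = μ(1−μ)/σ² = (0.80×0.20)/0.008 = 0.1600/0.008 = 20.0000, giving s = 19.0000.
Then α = μs = 0.80×19.0000 = 15.20 and β = (1−μ)s = 0.20×19.0000 = 3.80.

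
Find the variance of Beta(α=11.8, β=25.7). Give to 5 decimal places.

0.00560

Var = αβ/[(α+β)²(α+β+1)] = (11.8×25.7)/(37.5²×38.5) = 303.26/54140.625 = 0.00560.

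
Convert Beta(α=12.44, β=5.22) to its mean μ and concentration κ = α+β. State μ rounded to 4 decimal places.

κ = α+β = 12.44+5.22 = 17.66; μ = α/κ = 12.44/17.66 = 0.7044.

μ = 0.7044, κ = 17.66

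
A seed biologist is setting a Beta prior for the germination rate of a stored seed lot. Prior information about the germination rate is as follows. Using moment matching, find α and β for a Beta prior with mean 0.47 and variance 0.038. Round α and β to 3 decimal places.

α = 2.611, β = 2.944

Let s = α+β. The Beta variance is μ(1−μ)/(s+1).
So s+1 = μ(1−μ)/σ² = (0.47×0.53)/0.038 = 0.2491/0.038 = 6.5553, giving s = 5.5553.
Then α = μs = 0.47×5.5553 = 2.611 and β = (1−μ)s = 0.53×5.5553 = 2.944.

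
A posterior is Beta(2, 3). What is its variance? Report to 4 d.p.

Var = αβ/[(α+β)²(α+β+1)] = (2×3)/(5²×6) = 6/150 = 0.0400.

0.0400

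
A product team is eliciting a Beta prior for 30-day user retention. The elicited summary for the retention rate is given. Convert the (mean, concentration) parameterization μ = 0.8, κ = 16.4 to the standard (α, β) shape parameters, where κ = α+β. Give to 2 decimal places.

α = 13.12, β = 3.28

Split κ in proportion μ : (1−μ): α = 0.8·16.4 = 13.12, β = 16.4 − 13.12 = 3.28.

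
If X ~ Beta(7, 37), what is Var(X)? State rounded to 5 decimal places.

0.00297

Var = αβ/[(α+β)²(α+β+1)] = (7×37)/(44²×45) = 259/87120 = 0.00297.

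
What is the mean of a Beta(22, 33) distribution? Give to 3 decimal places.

0.400

E[X] = α/(α+β) = 22/55 = 0.400.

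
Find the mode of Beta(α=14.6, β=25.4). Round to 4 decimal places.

0.3579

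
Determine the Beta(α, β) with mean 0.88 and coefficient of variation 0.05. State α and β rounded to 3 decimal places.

α = 47.120, β = 6.425

σ = CV·μ = 0.05×0.88 = 0.04400, so σ² = 0.001936.
s+1 = μ(1−μ)/σ² = 0.1056/0.001936 = 54.5455, so s = α+β = 53.5455.
α = μs = 47.120, β = (1−μ)s = 6.425.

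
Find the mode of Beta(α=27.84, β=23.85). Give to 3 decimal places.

0.540

With α,β > 1, mode = (α−1)/(α+β−2) = 26.84/49.69 = 0.540.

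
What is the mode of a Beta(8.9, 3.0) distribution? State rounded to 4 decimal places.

0.7980

With α,β > 1, mode = (α−1)/(α+β−2) = 7.9/9.9 = 0.7980.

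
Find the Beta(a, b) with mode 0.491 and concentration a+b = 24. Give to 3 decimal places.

Mode = (a−1)/(κ−2) with κ = a+b, so a−1 = 0.491·22 = 10.802.
a = 11.802; b = κ − a = 12.198.

a = 11.802, b = 12.198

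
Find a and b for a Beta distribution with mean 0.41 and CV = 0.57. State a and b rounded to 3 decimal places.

Var = (CV·μ)² = (0.57×0.41)² = 0.054616.
a+b = μ(1−μ)/Var − 1 = 0.2419/0.054616 − 1 = 3.4291.
Thus a = 0.41·3.4291 = 1.406 and b = 0.59·3.4291 = 2.023.

a = 1.406, b = 2.023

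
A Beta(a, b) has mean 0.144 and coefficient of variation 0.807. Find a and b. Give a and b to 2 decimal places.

a = 1.17, b = 6.96

σ = CV·μ = 0.807×0.144 = 0.11621, so σ² = 0.013504.
s+1 = μ(1−μ)/σ² = 0.123264/0.013504 = 9.1278, so s = a+b = 8.1278.
a = μs = 1.17, b = (1−μ)s = 6.96.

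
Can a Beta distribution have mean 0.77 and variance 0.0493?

A Beta with mean μ has variance μ(1−μ)/(α+β+1) < μ(1−μ).
Here μ(1−μ) = 0.77×0.23 = 0.1771, and 0.0493 < 0.1771.

Yes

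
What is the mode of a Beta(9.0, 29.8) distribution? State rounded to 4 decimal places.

0.2174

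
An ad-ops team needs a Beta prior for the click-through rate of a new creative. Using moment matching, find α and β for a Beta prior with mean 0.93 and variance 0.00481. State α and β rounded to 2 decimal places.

Let s = α+β. The Beta variance is μ(1−μ)/(s+1).
So s+1 = μ(1−μ)/σ² = (0.93×0.07)/0.00481 = 0.0651/0.00481 = 13.5343, giving s = 12.5343.
Then α = μs = 0.93×12.5343 = 11.66 and β = (1−μ)s = 0.07×12.5343 = 0.88.

α = 11.66, β = 0.88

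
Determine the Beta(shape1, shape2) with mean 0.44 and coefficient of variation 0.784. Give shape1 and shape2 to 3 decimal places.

σ = CV·μ = 0.784×0.44 = 0.34496, so σ² = 0.118997.
s+1 = μ(1−μ)/σ² = 0.2464/0.118997 = 2.0706, so s = shape1+shape2 = 1.0706.
shape1 = μs = 0.471, shape2 = (1−μ)s = 0.600.

shape1 = 0.471, shape2 = 0.600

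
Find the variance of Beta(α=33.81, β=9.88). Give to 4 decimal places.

Var = αβ/[(α+β)²(α+β+1)] = (33.81×9.88)/(43.69²×44.69) = 334.0428/85304.991509 = 0.0039.

0.0039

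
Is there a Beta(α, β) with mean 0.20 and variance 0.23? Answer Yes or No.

The Beta variance bound is σ² < μ(1−μ).
Here μ(1−μ) = 0.20×0.80 = 0.1600, and 0.23 ≥ 0.1600.

No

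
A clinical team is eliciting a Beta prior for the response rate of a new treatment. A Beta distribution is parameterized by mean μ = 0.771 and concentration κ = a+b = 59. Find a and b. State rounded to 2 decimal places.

Split κ in proportion μ : (1−μ): a = 0.771·59 = 45.49, b = 59 − 45.49 = 13.51.

a = 45.49, b = 13.51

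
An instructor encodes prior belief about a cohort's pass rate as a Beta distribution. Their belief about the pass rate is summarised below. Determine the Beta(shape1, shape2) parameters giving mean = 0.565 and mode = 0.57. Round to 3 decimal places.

Let s = shape1+shape2. Mean gives shape1 = μs = 0.565s; mode gives (shape1−1)/(s−2) = 0.57.
Substituting: 0.565s − 1 = 0.57(s−2) = 0.57s − 1.14, so -0.005s = -0.14 and s = 28.0000.
Then shape1 = 0.565×28.0000 = 15.820 and shape2 = s−shape1 = 12.180.

shape1 = 15.820, shape2 = 12.180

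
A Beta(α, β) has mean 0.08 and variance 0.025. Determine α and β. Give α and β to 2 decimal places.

α = 0.16, β = 1.79

By moment matching, α+β = μ(1−μ)/σ² − 1 = (0.08·0.92)/0.025 − 1 = 2.9440 − 1 = 1.9440.
Since α/(α+β) = μ, α = 0.08·1.9440 = 0.16 and β = 0.92·1.9440 = 1.79.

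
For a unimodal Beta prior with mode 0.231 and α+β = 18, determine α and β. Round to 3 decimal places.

For α,β>1 the mode is (α−1)/(α+β−2), so α = mode·(κ−2)+1 = 0.231×16+1 = 4.696.
And β = (1−mode)·(κ−2)+1 = 0.769×16+1 = 13.304.

α = 4.696, β = 13.304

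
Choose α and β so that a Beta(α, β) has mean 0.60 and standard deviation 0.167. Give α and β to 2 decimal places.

First σ² = 0.027889. Setting α = μn, β = (1−μ)n with n = α+β,
μ(1−μ)/(n+1) = 0.027889 ⇒ n+1 = 0.2400/0.027889 = 8.6055 ⇒ n = 7.6055.
Hence α = 0.60×7.6055 = 4.56, β = 0.40×7.6055 = 3.04.

α = 4.56, β = 3.04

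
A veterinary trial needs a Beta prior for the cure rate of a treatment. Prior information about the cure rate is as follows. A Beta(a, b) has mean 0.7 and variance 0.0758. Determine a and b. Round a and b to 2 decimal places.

a = 1.24, b = 0.53

By moment matching, a+b = μ(1−μ)/σ² − 1 = (0.7·0.3)/0.0758 − 1 = 2.7704 − 1 = 1.7704.
Since a/(a+b) = μ, a = 0.7·1.7704 = 1.24 and b = 0.3·1.7704 = 0.53.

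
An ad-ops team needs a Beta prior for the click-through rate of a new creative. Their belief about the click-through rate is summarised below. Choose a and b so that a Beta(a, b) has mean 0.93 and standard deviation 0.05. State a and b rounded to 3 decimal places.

First σ² = 0.0025. Setting a = μn, b = (1−μ)n with n = a+b,
μ(1−μ)/(n+1) = 0.0025 ⇒ n+1 = 0.0651/0.0025 = 26.0400 ⇒ n = 25.0400.
Hence a = 0.93×25.0400 = 23.287, b = 0.07×25.0400 = 1.753.

a = 23.287, b = 1.753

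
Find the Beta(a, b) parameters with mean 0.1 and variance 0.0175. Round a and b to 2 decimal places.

a = 0.41, b = 3.73

Let s = a+b. The Beta variance is μ(1−μ)/(s+1).
So s+1 = μ(1−μ)/σ² = (0.1×0.9)/0.0175 = 0.09/0.0175 = 5.1429, giving s = 4.1429.
Then a = μs = 0.1×4.1429 = 0.41 and b = (1−μ)s = 0.9×4.1429 = 3.73.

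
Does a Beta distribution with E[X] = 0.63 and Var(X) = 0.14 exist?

Yes

For any Beta, Var(X) < E[X]·(1−E[X]).
Here μ(1−μ) = 0.63×0.37 = 0.2331, and 0.14 < 0.2331.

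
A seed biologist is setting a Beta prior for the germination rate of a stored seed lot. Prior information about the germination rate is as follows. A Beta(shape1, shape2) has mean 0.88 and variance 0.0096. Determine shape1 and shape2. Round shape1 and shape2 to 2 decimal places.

Let s = shape1+shape2. The Beta variance is μ(1−μ)/(s+1).
So s+1 = μ(1−μ)/σ² = (0.88×0.12)/0.0096 = 0.1056/0.0096 = 11.0000, giving s = 10.0000.
Then shape1 = μs = 0.88×10.0000 = 8.80 and shape2 = (1−μ)s = 0.12×10.0000 = 1.20.

shape1 = 8.80, shape2 = 1.20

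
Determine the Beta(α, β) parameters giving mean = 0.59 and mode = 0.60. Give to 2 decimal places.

With s = α+β: μ = α/s and mode = (α−1)/(s−2). Eliminating α = μs,
μs − 1 = m(s−2) ⇒ s(μ−m) = 1−2m ⇒ s = -0.20/-0.01 = 20.0000.
So α = μs = 11.80, β = (1−μ)s = 8.20.

α = 11.80, β = 8.20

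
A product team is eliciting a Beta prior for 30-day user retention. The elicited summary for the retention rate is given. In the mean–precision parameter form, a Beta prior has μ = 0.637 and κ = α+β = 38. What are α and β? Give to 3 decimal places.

α = 24.206, β = 13.794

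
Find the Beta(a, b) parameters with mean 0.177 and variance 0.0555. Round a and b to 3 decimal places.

a = 0.288, b = 1.337

Let s = a+b. The Beta variance is μ(1−μ)/(s+1).
So s+1 = μ(1−μ)/σ² = (0.177×0.823)/0.0555 = 0.145671/0.0555 = 2.6247, giving s = 1.6247.
Then a = μs = 0.177×1.6247 = 0.288 and b = (1−μ)s = 0.823×1.6247 = 1.337.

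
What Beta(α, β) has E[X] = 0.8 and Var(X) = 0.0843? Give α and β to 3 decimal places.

α = 0.718, β = 0.180

Let s = α+β. The Beta variance is μ(1−μ)/(s+1).
So s+1 = μ(1−μ)/σ² = (0.8×0.2)/0.0843 = 0.16/0.0843 = 1.8980, giving s = 0.8980.
Then α = μs = 0.8×0.8980 = 0.718 and β = (1−μ)s = 0.2×0.8980 = 0.180.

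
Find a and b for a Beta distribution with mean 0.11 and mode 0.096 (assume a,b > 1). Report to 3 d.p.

a = 6.349, b = 51.366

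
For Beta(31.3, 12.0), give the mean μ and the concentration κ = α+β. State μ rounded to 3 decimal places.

μ = 0.723, κ = 43.3

κ = α+β = 31.3+12.0 = 43.3; μ = α/κ = 31.3/43.3 = 0.723.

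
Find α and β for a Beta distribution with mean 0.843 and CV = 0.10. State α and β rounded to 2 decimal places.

Var = (CV·μ)² = (0.10×0.843)² = 0.007106.
α+β = μ(1−μ)/Var − 1 = 0.132351/0.007106 − 1 = 17.6240.
Thus α = 0.843·17.6240 = 14.86 and β = 0.157·17.6240 = 2.77.

α = 14.86, β = 2.77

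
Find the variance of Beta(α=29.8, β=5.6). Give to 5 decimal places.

0.00366

Var = αβ/[(α+β)²(α+β+1)] = (29.8×5.6)/(35.4²×36.4) = 166.88/45615.024 = 0.00366.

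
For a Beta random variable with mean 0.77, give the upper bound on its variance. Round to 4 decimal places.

For fixed mean μ the Beta variance is μ(1−μ)/(α+β+1), increasing as α+β decreases.
Its least upper bound (not attained) is μ(1−μ) = 0.77·0.23 = 0.1771.

0.1771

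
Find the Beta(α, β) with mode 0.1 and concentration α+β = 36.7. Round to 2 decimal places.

Mode = (α−1)/(κ−2) with κ = α+β, so α−1 = 0.1·34.7 = 3.47.
α = 4.47; β = κ − α = 32.23.

α = 4.47, β = 32.23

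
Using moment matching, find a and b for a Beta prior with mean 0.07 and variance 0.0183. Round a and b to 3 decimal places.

a = 0.179, b = 2.378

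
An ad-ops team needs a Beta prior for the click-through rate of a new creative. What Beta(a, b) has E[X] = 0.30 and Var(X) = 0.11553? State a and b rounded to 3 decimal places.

a = 0.245, b = 0.572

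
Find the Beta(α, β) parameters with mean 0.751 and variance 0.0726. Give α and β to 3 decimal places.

α = 1.183, β = 0.392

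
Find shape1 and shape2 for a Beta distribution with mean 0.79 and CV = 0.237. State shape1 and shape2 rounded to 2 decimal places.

shape1 = 2.95, shape2 = 0.78

σ = CV·μ = 0.237×0.79 = 0.18723, so σ² = 0.035055.
s+1 = μ(1−μ)/σ² = 0.1659/0.035055 = 4.7326, so s = shape1+shape2 = 3.7326.
shape1 = μs = 2.95, shape2 = (1−μ)s = 0.78.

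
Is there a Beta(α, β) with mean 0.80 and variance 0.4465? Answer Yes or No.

No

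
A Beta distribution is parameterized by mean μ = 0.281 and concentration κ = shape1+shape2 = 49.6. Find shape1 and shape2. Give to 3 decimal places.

shape1 = μκ = 0.281×49.6 = 13.938 and shape2 = (1−μ)κ = 0.719×49.6 = 35.662.

shape1 = 13.938, shape2 = 35.662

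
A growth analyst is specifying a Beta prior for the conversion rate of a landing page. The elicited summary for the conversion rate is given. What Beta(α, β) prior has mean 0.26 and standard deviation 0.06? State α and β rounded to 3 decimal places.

α = 13.636, β = 38.809

σ² = 0.06² = 0.0036.
With s = α+β, Var = μ(1−μ)/(s+1), so s+1 = (0.26×0.74)/0.0036 = 53.4444 and s = 52.4444.
α = μs = 13.636, β = (1−μ)s = 38.809.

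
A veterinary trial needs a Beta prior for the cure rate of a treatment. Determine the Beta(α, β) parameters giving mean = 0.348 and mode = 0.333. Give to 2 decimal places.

Let s = α+β. Mean gives α = μs = 0.348s; mode gives (α−1)/(s−2) = 0.333.
Substituting: 0.348s − 1 = 0.333(s−2) = 0.333s − 0.666, so 0.015s = 0.334 and s = 22.2667.
Then α = 0.348×22.2667 = 7.75 and β = s−α = 14.52.

α = 7.75, β = 14.52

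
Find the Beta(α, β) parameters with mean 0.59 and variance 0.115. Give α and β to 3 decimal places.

α = 0.651, β = 0.452

Write ν = α+β; then α = μν and Var = μ(1−μ)/(ν+1).
ν = μ(1−μ)/Var − 1 = 0.2419/0.115 − 1 = 1.1035.
α = 0.59·1.1035 = 0.651, β = 0.41·1.1035 = 0.452.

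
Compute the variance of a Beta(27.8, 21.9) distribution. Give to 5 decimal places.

0.00486

α+β = 49.7 and αβ = 608.82, so Var = αβ/[(α+β)²(α+β+1)] = 608.82/125233.563 = 0.00486.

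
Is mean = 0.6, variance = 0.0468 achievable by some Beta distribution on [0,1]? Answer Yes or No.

For any Beta, Var(X) < E[X]·(1−E[X]).
Here μ(1−μ) = 0.6×0.4 = 0.24, and 0.0468 < 0.24.

Yes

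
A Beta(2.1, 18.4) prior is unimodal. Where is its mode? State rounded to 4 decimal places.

With α,β > 1, mode = (α−1)/(α+β−2) = 1.1/18.5 = 0.0595.

0.0595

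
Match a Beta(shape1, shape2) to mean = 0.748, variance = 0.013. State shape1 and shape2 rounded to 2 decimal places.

Write ν = shape1+shape2; then shape1 = μν and Var = μ(1−μ)/(ν+1).
ν = μ(1−μ)/Var − 1 = 0.188496/0.013 − 1 = 13.4997.
shape1 = 0.748·13.4997 = 10.10, shape2 = 0.252·13.4997 = 3.40.

shape1 = 10.10, shape2 = 3.40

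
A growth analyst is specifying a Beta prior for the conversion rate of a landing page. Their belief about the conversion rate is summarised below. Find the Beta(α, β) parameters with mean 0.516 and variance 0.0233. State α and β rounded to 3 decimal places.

Write ν = α+β; then α = μν and Var = μ(1−μ)/(ν+1).
ν = μ(1−μ)/Var − 1 = 0.249744/0.0233 − 1 = 9.7186.
α = 0.516·9.7186 = 5.015, β = 0.484·9.7186 = 4.704.

α = 5.015, β = 4.704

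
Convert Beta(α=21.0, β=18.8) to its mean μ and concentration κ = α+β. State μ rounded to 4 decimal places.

μ = 0.5276, κ = 39.8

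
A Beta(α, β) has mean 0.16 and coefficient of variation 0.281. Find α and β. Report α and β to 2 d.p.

σ = CV·μ = 0.281×0.16 = 0.04496, so σ² = 0.002021.
s+1 = μ(1−μ)/σ² = 0.1344/0.002021 = 66.4885, so s = α+β = 65.4885.
α = μs = 10.48, β = (1−μ)s = 55.01.

α = 10.48, β = 55.01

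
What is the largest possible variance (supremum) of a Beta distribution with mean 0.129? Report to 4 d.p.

0.1124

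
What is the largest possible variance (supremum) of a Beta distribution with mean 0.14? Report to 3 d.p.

Var = μ(1−μ)/(α+β+1), which approaches μ(1−μ) as α+β → 0.
So the supremum is μ(1−μ) = 0.14×0.86 = 0.120.

0.120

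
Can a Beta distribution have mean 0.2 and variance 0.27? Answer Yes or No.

The Beta variance bound is σ² < μ(1−μ).
Here μ(1−μ) = 0.2×0.8 = 0.16, and 0.27 ≥ 0.16.

No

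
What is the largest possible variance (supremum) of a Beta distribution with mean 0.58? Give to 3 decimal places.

0.244

For fixed mean μ the Beta variance is μ(1−μ)/(α+β+1), increasing as α+β decreases.
Its least upper bound (not attained) is μ(1−μ) = 0.58·0.42 = 0.244.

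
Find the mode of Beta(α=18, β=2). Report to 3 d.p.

0.944

With α,β > 1, mode = (α−1)/(α+β−2) = 17/18 = 0.944.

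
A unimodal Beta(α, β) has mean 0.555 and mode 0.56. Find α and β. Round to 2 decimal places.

With s = α+β: μ = α/s and mode = (α−1)/(s−2). Eliminating α = μs,
μs − 1 = m(s−2) ⇒ s(μ−m) = 1−2m ⇒ s = -0.12/-0.005 = 24.0000.
So α = μs = 13.32, β = (1−μ)s = 10.68.

α = 13.32, β = 10.68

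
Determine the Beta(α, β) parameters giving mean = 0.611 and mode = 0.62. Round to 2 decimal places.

Let s = α+β. Mean gives α = μs = 0.611s; mode gives (α−1)/(s−2) = 0.62.
Substituting: 0.611s − 1 = 0.62(s−2) = 0.62s − 1.24, so -0.009s = -0.24 and s = 26.6667.
Then α = 0.611×26.6667 = 16.29 and β = s−α = 10.37.

α = 16.29, β = 10.37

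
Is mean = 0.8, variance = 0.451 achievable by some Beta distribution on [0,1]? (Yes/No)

The Beta variance bound is σ² < μ(1−μ).
Here μ(1−μ) = 0.8×0.2 = 0.16, and 0.451 ≥ 0.16.

No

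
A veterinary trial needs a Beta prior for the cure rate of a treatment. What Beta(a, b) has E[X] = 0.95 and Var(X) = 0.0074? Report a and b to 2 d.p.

a = 5.15, b = 0.27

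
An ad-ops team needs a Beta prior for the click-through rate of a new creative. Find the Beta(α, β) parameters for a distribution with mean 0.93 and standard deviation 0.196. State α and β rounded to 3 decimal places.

α = 0.646, β = 0.049

First σ² = 0.038416. Setting α = μn, β = (1−μ)n with n = α+β,
μ(1−μ)/(n+1) = 0.038416 ⇒ n+1 = 0.0651/0.038416 = 1.6946 ⇒ n = 0.6946.
Hence α = 0.93×0.6946 = 0.646, β = 0.07×0.6946 = 0.049.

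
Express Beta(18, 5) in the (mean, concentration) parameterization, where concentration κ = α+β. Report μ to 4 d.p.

μ = 0.7826, κ = 23

κ = α+β = 18+5 = 23; μ = α/κ = 18/23 = 0.7826.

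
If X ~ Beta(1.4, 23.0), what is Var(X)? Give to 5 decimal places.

0.00213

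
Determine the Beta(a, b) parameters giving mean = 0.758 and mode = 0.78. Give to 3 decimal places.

With s = a+b: μ = a/s and mode = (a−1)/(s−2). Eliminating a = μs,
μs − 1 = m(s−2) ⇒ s(μ−m) = 1−2m ⇒ s = -0.56/-0.022 = 25.4545.
So a = μs = 19.295, b = (1−μ)s = 6.160.

a = 19.295, b = 6.160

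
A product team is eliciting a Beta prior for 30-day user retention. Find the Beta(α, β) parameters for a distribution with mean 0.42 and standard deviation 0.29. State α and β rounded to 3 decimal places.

α = 0.797, β = 1.100

Variance = 0.29² = 0.0841. The moment-matching identity α+β = μ(1−μ)/Var − 1 gives
α+β = 0.2436/0.0841 − 1 = 1.8966, so α = μ·1.8966 = 0.797 and β = (1−μ)·1.8966 = 1.100.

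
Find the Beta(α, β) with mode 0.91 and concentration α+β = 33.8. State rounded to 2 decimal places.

Since the density peak of Beta(α,β) is at (α−1)/(α+β−2),
α = 1 + 0.91(33.8−2) = 29.94 and β = 33.8 − 29.94 = 3.86.

α = 29.94, β = 3.86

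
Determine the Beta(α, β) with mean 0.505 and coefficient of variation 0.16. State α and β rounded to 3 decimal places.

Var = (CV·μ)² = (0.16×0.505)² = 0.006529.
α+β = μ(1−μ)/Var − 1 = 0.249975/0.006529 − 1 = 37.2890.
Thus α = 0.505·37.2890 = 18.831 and β = 0.495·37.2890 = 18.458.

α = 18.831, β = 18.458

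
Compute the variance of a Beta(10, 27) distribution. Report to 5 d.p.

0.00519

α+β = 37 and αβ = 270, so Var = αβ/[(α+β)²(α+β+1)] = 270/52022 = 0.00519.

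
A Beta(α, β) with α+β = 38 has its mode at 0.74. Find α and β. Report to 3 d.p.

Mode = (α−1)/(κ−2) with κ = α+β, so α−1 = 0.74·36 = 26.640.
α = 27.640; β = κ − α = 10.360.

α = 27.640, β = 10.360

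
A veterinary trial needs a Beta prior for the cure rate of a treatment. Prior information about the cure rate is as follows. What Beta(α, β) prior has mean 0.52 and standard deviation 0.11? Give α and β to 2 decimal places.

First σ² = 0.0121. Setting α = μn, β = (1−μ)n with n = α+β,
μ(1−μ)/(n+1) = 0.0121 ⇒ n+1 = 0.2496/0.0121 = 20.6281 ⇒ n = 19.6281.
Hence α = 0.52×19.6281 = 10.21, β = 0.48×19.6281 = 9.42.

α = 10.21, β = 9.42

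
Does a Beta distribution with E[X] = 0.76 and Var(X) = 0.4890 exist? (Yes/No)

For any Beta, Var(X) < E[X]·(1−E[X]).
Here μ(1−μ) = 0.76×0.24 = 0.1824, and 0.4890 ≥ 0.1824.

No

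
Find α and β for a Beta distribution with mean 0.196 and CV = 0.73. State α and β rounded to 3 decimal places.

α = 1.313, β = 5.385

Var = (CV·μ)² = (0.73×0.196)² = 0.020472.
α+β = μ(1−μ)/Var − 1 = 0.157584/0.020472 − 1 = 6.6976.
Thus α = 0.196·6.6976 = 1.313 and β = 0.804·6.6976 = 5.385.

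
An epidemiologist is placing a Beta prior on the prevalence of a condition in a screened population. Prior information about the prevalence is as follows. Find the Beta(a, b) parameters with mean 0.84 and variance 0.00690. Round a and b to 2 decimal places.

By moment matching, a+b = μ(1−μ)/σ² − 1 = (0.84·0.16)/0.00690 − 1 = 19.4783 − 1 = 18.4783.
Since a/(a+b) = μ, a = 0.84·18.4783 = 15.52 and b = 0.16·18.4783 = 2.96.

a = 15.52, b = 2.96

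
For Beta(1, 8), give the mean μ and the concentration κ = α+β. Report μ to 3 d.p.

κ = α+β = 1+8 = 9; μ = α/κ = 1/9 = 0.111.

μ = 0.111, κ = 9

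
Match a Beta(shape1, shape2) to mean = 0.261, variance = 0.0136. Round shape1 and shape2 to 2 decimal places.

shape1 = 3.44, shape2 = 9.74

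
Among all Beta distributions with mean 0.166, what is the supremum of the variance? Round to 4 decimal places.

0.1384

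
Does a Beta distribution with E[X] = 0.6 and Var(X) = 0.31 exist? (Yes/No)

No

A Beta with mean μ has variance μ(1−μ)/(α+β+1) < μ(1−μ).
Here μ(1−μ) = 0.6×0.4 = 0.24, and 0.31 ≥ 0.24.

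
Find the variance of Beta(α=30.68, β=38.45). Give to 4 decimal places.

Var = αβ/[(α+β)²(α+β+1)] = (30.68×38.45)/(69.13²×70.13) = 1179.6460/335148.247397 = 0.0035.

0.0035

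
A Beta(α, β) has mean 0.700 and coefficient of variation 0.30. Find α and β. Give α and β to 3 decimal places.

α = 2.633, β = 1.129

σ = CV·μ = 0.30×0.700 = 0.21000, so σ² = 0.044100.
s+1 = μ(1−μ)/σ² = 0.210000/0.044100 = 4.7619, so s = α+β = 3.7619.
α = μs = 2.633, β = (1−μ)s = 1.129.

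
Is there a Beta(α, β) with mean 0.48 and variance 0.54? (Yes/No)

A Beta with mean μ has variance μ(1−μ)/(α+β+1) < μ(1−μ).
Here μ(1−μ) = 0.48×0.52 = 0.2496, and 0.54 ≥ 0.2496.

No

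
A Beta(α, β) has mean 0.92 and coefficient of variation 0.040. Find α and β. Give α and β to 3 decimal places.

α = 49.080, β = 4.268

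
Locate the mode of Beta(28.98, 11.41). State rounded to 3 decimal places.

0.729

The density x^(α−1)(1−x)^(β−1) is maximised at (α−1)/(α+β−2) = 27.98/38.39 = 0.729.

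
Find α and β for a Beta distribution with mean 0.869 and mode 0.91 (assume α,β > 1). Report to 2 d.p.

α = 17.38, β = 2.62

Let s = α+β. Mean gives α = μs = 0.869s; mode gives (α−1)/(s−2) = 0.91.
Substituting: 0.869s − 1 = 0.91(s−2) = 0.91s − 1.82, so -0.041s = -0.82 and s = 20.0000.
Then α = 0.869×20.0000 = 17.38 and β = s−α = 2.62.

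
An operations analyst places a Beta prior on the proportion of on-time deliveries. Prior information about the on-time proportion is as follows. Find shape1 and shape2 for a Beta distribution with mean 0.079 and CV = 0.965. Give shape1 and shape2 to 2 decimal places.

σ = CV·μ = 0.965×0.079 = 0.07623, so σ² = 0.005812.
s+1 = μ(1−μ)/σ² = 0.072759/0.005812 = 12.5192, so s = shape1+shape2 = 11.5192.
shape1 = μs = 0.91, shape2 = (1−μ)s = 10.61.

shape1 = 0.91, shape2 = 10.61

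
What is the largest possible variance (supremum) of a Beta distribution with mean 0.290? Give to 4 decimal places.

0.2059

Var = μ(1−μ)/(α+β+1), which approaches μ(1−μ) as α+β → 0.
So the supremum is μ(1−μ) = 0.290×0.710 = 0.2059.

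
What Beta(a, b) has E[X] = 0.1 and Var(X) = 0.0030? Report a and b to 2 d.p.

Write ν = a+b; then a = μν and Var = μ(1−μ)/(ν+1).
ν = μ(1−μ)/Var − 1 = 0.09/0.0030 − 1 = 29.0000.
a = 0.1·29.0000 = 2.90, b = 0.9·29.0000 = 26.10.

a = 2.90, b = 26.10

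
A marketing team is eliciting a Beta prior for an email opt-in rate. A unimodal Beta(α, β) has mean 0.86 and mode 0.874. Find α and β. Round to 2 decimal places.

Let s = α+β. Mean gives α = μs = 0.86s; mode gives (α−1)/(s−2) = 0.874.
Substituting: 0.86s − 1 = 0.874(s−2) = 0.874s − 1.748, so -0.014s = -0.748 and s = 53.4286.
Then α = 0.86×53.4286 = 45.95 and β = s−α = 7.48.

α = 45.95, β = 7.48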